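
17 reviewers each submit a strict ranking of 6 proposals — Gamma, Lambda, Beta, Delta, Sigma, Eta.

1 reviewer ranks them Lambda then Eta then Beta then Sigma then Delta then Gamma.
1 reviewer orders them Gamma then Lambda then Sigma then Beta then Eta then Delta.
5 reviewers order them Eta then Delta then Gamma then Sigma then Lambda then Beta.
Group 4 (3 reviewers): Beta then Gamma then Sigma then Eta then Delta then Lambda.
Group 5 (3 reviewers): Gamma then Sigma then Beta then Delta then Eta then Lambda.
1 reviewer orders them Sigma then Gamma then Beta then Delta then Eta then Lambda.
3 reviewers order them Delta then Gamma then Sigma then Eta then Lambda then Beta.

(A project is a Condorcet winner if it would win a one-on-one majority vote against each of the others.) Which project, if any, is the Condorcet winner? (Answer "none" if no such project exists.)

none

Pairwise majorities:
Gamma–Lambda: Gamma 16–1.
Gamma vs Beta: Gamma, 13–4.
Gamma–Delta: Delta 9–8.
Gamma vs Sigma: Gamma wins 15–2.
Gamma vs Eta: Gamma, 11–6.
Lambda vs Beta: Lambda, 10–7.
Lambda vs Delta: Delta wins 15–2.
Lambda vs Sigma: Sigma, 15–2.
Lambda vs Eta: Eta wins 15–2.
Beta vs Delta: Beta wins 9–8.
Beta vs Sigma: Sigma wins 13–4.
Beta–Eta: Eta 9–8.
Delta vs Sigma: Sigma, 9–8.
Delta vs Eta: Eta, 10–7.
Sigma vs Eta: Sigma, 11–6.
Each project drops at least one matchup (Gamma loses to Delta; Lambda loses to Gamma; Beta loses to Gamma; Delta loses to Beta; Sigma loses to Gamma; Eta loses to Gamma); the cycle Gamma → Beta → Delta → Gamma rules out a Condorcet winner.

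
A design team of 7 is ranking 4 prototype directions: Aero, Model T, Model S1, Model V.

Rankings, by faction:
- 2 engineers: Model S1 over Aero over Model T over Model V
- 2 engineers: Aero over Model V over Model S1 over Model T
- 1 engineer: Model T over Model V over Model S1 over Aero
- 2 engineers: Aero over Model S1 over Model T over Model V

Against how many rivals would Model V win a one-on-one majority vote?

0

Model V against each rival (7 engineers):
Model V vs Aero: 1 for Model V, 6 for Aero — Aero by 6–1.
Model V vs Model T: Model T, 5–2.
Model V–Model S1: Model S1 4–3.
Model V beats no one; loses to Aero, Model T, Model S1 — 0 pairwise wins.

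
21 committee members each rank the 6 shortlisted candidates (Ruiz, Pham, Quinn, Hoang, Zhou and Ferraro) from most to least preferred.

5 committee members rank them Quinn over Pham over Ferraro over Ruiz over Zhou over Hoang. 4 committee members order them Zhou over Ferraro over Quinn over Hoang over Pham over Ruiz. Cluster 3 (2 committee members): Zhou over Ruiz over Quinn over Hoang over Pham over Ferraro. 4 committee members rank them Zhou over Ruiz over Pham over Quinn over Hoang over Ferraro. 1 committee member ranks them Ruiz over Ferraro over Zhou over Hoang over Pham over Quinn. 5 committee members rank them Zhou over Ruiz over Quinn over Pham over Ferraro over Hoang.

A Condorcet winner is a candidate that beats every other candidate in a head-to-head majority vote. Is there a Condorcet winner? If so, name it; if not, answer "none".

Zhou

Check each pair by majority over 21 ballots:
Ruiz vs Pham: Ruiz is ranked higher on 2+4+1+5 = 12 ballots, Pham on 9. Ruiz wins 12–9.
Ruiz vs Quinn: 2+4+1+5 = 12 for Ruiz, 9 for Quinn — Ruiz by 12–9.
Ruiz vs Hoang: 5+2+4+1+5 = 17 for Ruiz, 4 for Hoang — Ruiz by 17–4.
Ruiz vs Zhou: Ruiz is ranked higher on 5+1 = 6 ballots, Zhou on 15. Zhou wins 15–6.
Ruiz vs Ferraro: Ruiz is ranked higher on 2+4+1+5 = 12 ballots, Ferraro on 9. Ruiz wins 12–9.
Pham vs Quinn: 4+1 = 5 for Pham, 16 for Quinn — Quinn by 16–5.
Pham vs Hoang: 14 to 7, Pham.
Pham vs Zhou: Pham preferred on 5 ballots; Zhou wins 16–5.
Pham vs Ferraro: 16 to 5, Pham.
Quinn vs Hoang: 5+4+2+4+5 = 20 for Quinn, 1 for Hoang — Quinn by 20–1.
Quinn vs Zhou: 5 to 16, Zhou.
Quinn vs Ferraro: 16 to 5, Quinn.
Hoang vs Zhou: 0 for Hoang, 21 for Zhou — Zhou by 21–0.
Hoang vs Ferraro: Hoang preferred on 2+4 = 6 ballots; Ferraro wins 15–6.
Zhou vs Ferraro: Zhou preferred on 4+2+4+5 = 15 ballots; Zhou wins 15–6.
Zhou defeats every rival head-to-head and is the Condorcet winner.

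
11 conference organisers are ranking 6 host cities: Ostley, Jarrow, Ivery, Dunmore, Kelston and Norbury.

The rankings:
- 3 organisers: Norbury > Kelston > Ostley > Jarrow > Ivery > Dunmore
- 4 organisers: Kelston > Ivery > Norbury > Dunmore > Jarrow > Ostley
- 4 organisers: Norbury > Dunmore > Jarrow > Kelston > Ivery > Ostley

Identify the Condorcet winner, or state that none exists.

Check each pair by majority over 11 ballots:
Ostley vs Jarrow: Jarrow wins 8–3.
Ostley–Ivery: Ivery 8–3.
Ostley–Dunmore: Dunmore 8–3.
Ostley–Kelston: Kelston 11–0.
Ostley–Norbury: Norbury 11–0.
Jarrow vs Ivery: Jarrow wins 7–4.
Jarrow vs Dunmore: Dunmore wins 8–3.
Jarrow–Kelston: Kelston 7–4.
Jarrow vs Norbury: Norbury wins 11–0.
Ivery vs Dunmore: Ivery, 7–4.
Ivery–Kelston: Kelston 11–0.
Ivery vs Norbury: Norbury wins 7–4.
Dunmore vs Kelston: Kelston wins 7–4.
Dunmore vs Norbury: Norbury, 11–0.
Kelston vs Norbury: Norbury, 7–4.
Norbury wins every pairwise contest, so Norbury is the Condorcet winner.

Norbury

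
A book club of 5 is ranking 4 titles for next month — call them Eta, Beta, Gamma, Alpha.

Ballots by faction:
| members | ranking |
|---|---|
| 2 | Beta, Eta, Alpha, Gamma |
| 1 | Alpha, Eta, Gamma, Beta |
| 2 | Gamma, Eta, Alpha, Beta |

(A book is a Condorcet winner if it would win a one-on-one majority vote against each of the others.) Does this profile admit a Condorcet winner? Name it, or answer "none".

Eta

Pairwise majorities:
Eta vs Beta: Eta preferred on 1+2 = 3 ballots; Eta wins 3–2.
Eta vs Gamma: Eta preferred on 2+1 = 3 ballots; Eta wins 3–2.
Eta vs Alpha: Eta preferred on 2+2 = 4 ballots; Eta wins 4–1.
Beta vs Gamma: 2 for Beta, 3 for Gamma — Gamma by 3–2.
Beta vs Alpha: Beta is ranked higher on 2 ballots, Alpha on 3. Alpha wins 3–2.
Gamma vs Alpha: Gamma preferred on 2 ballots; Alpha wins 3–2.
Eta wins every pairwise contest, so Eta is the Condorcet winner.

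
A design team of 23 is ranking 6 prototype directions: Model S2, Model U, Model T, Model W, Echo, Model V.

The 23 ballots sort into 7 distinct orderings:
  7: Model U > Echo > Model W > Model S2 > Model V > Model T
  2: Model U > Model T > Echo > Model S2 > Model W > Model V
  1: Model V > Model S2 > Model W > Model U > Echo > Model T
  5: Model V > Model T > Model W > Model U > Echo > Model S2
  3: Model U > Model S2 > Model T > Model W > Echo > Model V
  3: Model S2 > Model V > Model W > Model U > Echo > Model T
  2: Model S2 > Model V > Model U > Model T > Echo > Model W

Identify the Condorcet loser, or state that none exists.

Head-to-head results (23 engineers):
Model S2 vs Model U: Model S2 preferred on 1+3+2 = 6 ballots; Model U wins 17–6.
Model S2 vs Model T: 7+1+3+3+2 = 16 for Model S2, 7 for Model T — Model S2 by 16–7.
Model S2–Model W: Model W 12–11.
Model S2 vs Echo: 9 to 14, Echo.
Model S2–Model V: Model S2 17–6.
Model U vs Model T: Model U, 18–5.
Model U vs Model W: Model U is ranked higher on 7+2+3+2 = 14 ballots, Model W on 9. Model U wins 14–9.
Model U vs Echo: Model U, 23–0.
Model U vs Model V: Model U preferred on 7+2+3 = 12 ballots; Model U wins 12–11.
Model T vs Model W: Model T, 12–11.
Model T vs Echo: 12 to 11, Model T.
Model T vs Model V: Model V wins 18–5.
Model W vs Echo: Model W wins 12–11.
Model W vs Model V: Model W wins 12–11.
Echo vs Model V: Echo is ranked higher on 7+2+3 = 12 ballots, Model V on 11. Echo wins 12–11.
No design is winless: Model S2 beats Model T; Model U beats Model S2; Model T beats Model W; Model W beats Model S2; Echo beats Model S2; Model V beats Model T. There is no Condorcet loser.

none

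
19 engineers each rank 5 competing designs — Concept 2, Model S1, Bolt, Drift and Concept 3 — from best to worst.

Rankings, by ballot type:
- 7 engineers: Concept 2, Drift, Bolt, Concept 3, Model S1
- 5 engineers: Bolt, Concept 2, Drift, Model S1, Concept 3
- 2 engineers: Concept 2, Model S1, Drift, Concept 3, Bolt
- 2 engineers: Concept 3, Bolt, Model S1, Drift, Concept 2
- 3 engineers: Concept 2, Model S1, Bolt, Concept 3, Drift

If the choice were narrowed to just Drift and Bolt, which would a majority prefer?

Bolt

Ballots ranking Drift above Bolt: 7 + 2 = 9.
Ballots ranking Bolt above Drift: 19 − 9 = 10.
Bolt wins the head-to-head 10–9.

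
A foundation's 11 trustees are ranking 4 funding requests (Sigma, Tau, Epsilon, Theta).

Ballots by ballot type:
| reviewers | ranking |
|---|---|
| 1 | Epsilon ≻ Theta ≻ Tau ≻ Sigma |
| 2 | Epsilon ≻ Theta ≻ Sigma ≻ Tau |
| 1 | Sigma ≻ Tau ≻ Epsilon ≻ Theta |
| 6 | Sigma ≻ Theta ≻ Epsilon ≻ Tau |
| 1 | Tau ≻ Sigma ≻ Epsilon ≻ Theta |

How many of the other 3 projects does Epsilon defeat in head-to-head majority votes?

1

Epsilon against each rival (11 reviewers):
Epsilon vs Sigma: 3 to 8, Sigma.
Epsilon vs Tau: Epsilon wins 9–2.
Epsilon vs Theta: 1+2+1+1 = 5 for Epsilon, 6 for Theta — Theta by 6–5.
Epsilon beats Tau; loses to Sigma, Theta — 1 pairwise win.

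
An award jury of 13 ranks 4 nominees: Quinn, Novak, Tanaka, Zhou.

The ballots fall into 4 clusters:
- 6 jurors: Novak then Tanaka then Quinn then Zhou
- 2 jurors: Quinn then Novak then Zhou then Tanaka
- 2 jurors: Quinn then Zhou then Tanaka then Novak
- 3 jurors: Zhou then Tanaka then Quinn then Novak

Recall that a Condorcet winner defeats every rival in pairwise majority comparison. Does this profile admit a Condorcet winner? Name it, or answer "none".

none

Pairwise majorities:
Quinn–Novak: Quinn 7–6.
Quinn vs Tanaka: Tanaka, 9–4.
Quinn vs Zhou: 6+2+2 = 10 for Quinn, 3 for Zhou — Quinn by 10–3.
Novak vs Tanaka: 6+2 = 8 for Novak, 5 for Tanaka — Novak by 8–5.
Novak vs Zhou: Novak, 8–5.
Tanaka vs Zhou: Zhou wins 7–6.
No nominee is unbeaten: Quinn loses to Tanaka; Novak loses to Quinn; Tanaka loses to Novak; Zhou loses to Quinn. In particular Quinn beats Novak beats Tanaka beats Quinn is a majority cycle — no Condorcet winner exists.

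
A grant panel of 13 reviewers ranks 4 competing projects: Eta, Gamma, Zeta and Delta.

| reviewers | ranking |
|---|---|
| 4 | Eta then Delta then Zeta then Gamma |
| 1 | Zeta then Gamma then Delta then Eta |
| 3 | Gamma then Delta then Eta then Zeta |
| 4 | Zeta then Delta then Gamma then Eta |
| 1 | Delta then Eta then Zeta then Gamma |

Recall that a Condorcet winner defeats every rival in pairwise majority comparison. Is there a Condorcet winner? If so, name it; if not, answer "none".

Check each pair by majority over 13 ballots:
Eta vs Gamma: Gamma, 8–5.
Eta vs Zeta: Eta wins 8–5.
Eta–Delta: Delta 9–4.
Gamma–Zeta: Zeta 10–3.
Gamma vs Delta: Delta wins 9–4.
Zeta–Delta: Delta 8–5.
Delta wins every pairwise contest, so Delta is the Condorcet winner.

Delta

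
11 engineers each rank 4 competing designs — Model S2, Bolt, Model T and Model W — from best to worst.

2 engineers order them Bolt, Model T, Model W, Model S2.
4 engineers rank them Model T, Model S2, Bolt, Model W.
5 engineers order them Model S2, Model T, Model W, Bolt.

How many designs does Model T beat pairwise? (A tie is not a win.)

Model T against each rival (11 engineers):
Model T vs Model S2: 6 to 5, Model T.
Model T vs Bolt: 9 to 2, Model T.
Model T vs Model W: Model T preferred on 2+4+5 = 11 ballots; Model T wins 11–0.
Model T beats Model S2, Bolt, Model W — 3 pairwise wins.

3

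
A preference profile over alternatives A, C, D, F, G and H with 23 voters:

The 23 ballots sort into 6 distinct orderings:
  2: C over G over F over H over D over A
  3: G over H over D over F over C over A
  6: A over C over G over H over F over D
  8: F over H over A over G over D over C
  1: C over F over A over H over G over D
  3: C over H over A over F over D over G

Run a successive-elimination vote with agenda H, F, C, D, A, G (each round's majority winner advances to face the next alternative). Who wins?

Round 1: H vs F — 12–11, H advances.
Round 2: H vs C — 11–12, C advances.
Round 3: C vs D — 12–11, C advances.
Round 4: C vs A — 9–14, A advances.
Round 5: A vs G — 18–5, A advances.
The agenda winner is A.

A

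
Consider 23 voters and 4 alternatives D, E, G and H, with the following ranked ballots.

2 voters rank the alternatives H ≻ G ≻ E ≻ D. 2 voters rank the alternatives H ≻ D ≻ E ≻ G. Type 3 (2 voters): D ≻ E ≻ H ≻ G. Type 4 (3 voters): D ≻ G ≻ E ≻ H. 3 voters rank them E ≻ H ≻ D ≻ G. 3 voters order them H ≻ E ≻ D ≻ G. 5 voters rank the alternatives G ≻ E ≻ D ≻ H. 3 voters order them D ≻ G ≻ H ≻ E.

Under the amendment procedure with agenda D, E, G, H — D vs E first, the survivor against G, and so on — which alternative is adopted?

H

Round 1: D vs E — 10–13, E advances.
Round 2: E vs G — 10–13, G advances.
Round 3: G vs H — 11–12, H advances.
H survives the agenda.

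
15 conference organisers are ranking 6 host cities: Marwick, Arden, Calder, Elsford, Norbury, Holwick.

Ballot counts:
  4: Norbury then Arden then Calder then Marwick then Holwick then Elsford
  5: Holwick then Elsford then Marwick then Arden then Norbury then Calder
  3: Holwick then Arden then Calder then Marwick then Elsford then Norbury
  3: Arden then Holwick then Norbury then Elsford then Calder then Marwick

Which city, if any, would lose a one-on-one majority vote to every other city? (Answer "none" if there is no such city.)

none

Head-to-head results (15 organisers):
Marwick vs Arden: 5 for Marwick, 10 for Arden — Arden by 10–5.
Marwick–Calder: Calder 10–5.
Marwick vs Elsford: Elsford wins 8–7.
Marwick–Norbury: Marwick 8–7.
Marwick vs Holwick: Marwick preferred on 4 ballots; Holwick wins 11–4.
Arden–Calder: Arden 15–0.
Arden–Elsford: Arden 10–5.
Arden vs Norbury: Arden wins 11–4.
Arden–Holwick: Holwick 8–7.
Calder vs Elsford: Elsford, 8–7.
Calder vs Norbury: Calder is ranked higher on 3 ballots, Norbury on 12. Norbury wins 12–3.
Calder–Holwick: Holwick 11–4.
Elsford vs Norbury: Elsford preferred on 5+3 = 8 ballots; Elsford wins 8–7.
Elsford vs Holwick: Holwick, 15–0.
Norbury–Holwick: Holwick 11–4.
Each city has at least one pairwise win (Marwick beats Norbury; Arden beats Marwick; Calder beats Marwick; Elsford beats Marwick; Norbury beats Calder; Holwick beats Marwick) — no Condorcet loser.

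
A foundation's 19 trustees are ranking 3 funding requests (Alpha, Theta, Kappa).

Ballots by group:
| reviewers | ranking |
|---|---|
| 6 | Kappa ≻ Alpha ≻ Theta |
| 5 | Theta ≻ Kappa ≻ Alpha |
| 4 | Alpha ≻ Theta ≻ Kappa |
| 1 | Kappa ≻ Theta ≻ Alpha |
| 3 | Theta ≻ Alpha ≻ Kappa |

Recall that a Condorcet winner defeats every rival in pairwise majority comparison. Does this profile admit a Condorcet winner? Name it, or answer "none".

none

Head-to-head results (19 reviewers):
Alpha vs Theta: 6+4 = 10 for Alpha, 9 for Theta — Alpha by 10–9.
Alpha vs Kappa: 7 to 12, Kappa.
Theta vs Kappa: Theta wins 12–7.
No project is unbeaten: Alpha loses to Kappa; Theta loses to Alpha; Kappa loses to Theta. In particular Alpha beats Theta beats Kappa beats Alpha is a majority cycle — no Condorcet winner exists.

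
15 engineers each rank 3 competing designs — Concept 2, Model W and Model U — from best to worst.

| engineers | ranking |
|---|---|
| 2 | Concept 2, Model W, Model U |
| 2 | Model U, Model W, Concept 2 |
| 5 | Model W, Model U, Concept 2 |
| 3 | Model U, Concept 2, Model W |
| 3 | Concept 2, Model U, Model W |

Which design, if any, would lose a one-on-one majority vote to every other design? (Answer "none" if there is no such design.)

Pairwise majorities:
Concept 2 vs Model W: 8 to 7, Concept 2.
Concept 2 vs Model U: 2+3 = 5 for Concept 2, 10 for Model U — Model U by 10–5.
Model W vs Model U: Model U, 8–7.
Model W is beaten in every head-to-head and is the Condorcet loser.

Model W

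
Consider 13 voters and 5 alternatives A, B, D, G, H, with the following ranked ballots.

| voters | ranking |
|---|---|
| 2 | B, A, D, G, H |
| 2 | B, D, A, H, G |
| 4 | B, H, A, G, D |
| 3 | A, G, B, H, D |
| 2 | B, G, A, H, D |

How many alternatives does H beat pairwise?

1

H against each rival (13 voters):
H–A: A 9–4.
H vs B: 0 to 13, B.
H vs D: 4+3+2 = 9 for H, 4 for D — H by 9–4.
H vs G: G, 7–6.
H beats D; loses to A, B, G — 1 pairwise win.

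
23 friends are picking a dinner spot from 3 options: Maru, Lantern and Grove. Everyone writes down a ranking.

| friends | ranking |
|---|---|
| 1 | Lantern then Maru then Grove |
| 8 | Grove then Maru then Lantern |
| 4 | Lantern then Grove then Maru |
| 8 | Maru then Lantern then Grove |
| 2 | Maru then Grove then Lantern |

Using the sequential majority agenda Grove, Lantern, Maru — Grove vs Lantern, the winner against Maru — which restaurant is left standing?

Round 1: Grove vs Lantern — 10–13, Lantern advances.
Round 2: Lantern vs Maru — 5–18, Maru advances.
Maru survives the agenda.

Maru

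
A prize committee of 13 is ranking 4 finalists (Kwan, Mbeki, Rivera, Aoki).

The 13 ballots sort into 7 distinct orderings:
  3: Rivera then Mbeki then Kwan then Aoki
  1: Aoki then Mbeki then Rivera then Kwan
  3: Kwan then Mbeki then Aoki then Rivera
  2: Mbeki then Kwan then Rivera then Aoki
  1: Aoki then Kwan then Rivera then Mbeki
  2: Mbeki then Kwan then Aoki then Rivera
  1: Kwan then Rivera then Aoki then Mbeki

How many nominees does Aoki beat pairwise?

1

Aoki against each rival (13 jurors):
Aoki vs Kwan: Kwan, 11–2.
Aoki vs Mbeki: Mbeki wins 10–3.
Aoki vs Rivera: Aoki preferred on 1+3+1+2 = 7 ballots; Aoki wins 7–6.
Aoki beats Rivera; loses to Kwan, Mbeki — 1 pairwise win.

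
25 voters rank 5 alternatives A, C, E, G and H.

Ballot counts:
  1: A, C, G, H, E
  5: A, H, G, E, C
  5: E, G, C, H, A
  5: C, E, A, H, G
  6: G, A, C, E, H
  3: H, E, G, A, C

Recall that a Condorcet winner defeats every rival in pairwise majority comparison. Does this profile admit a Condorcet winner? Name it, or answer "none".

Head-to-head results (25 voters):
A vs C: A, 15–10.
A vs E: E wins 13–12.
A vs G: G, 14–11.
A vs H: A wins 17–8.
C vs E: E, 13–12.
C vs G: G wins 19–6.
C–H: C 17–8.
E–G: E 13–12.
E vs H: E wins 16–9.
G–H: H 13–12.
E beats each of A, C, G, H — E is the Condorcet winner.

E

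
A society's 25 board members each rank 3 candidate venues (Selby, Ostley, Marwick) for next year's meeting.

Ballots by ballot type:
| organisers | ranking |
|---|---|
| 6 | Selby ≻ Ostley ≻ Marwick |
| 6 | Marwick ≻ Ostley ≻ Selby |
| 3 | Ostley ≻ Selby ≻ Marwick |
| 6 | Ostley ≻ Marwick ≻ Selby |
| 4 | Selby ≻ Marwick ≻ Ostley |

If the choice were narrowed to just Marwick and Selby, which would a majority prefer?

Selby

Ballots ranking Marwick above Selby: 6 + 6 = 12.
Ballots ranking Selby above Marwick: 25 − 12 = 13.
Selby wins the head-to-head 13–12.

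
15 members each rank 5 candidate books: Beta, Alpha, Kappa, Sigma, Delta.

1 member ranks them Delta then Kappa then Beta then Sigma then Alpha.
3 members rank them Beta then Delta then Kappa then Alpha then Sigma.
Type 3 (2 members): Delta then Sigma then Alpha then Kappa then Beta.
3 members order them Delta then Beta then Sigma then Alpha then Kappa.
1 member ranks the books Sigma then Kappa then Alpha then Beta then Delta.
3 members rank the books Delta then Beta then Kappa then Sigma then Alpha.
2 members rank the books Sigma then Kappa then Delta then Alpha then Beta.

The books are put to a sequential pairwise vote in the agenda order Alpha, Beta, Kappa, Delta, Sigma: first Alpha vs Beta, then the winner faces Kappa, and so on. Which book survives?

Delta

Round 1: Alpha vs Beta — 5–10, Beta advances.
Round 2: Beta vs Kappa — 9–6, Beta advances.
Round 3: Beta vs Delta — 4–11, Delta advances.
Round 4: Delta vs Sigma — 12–3, Delta advances.
The agenda winner is Delta.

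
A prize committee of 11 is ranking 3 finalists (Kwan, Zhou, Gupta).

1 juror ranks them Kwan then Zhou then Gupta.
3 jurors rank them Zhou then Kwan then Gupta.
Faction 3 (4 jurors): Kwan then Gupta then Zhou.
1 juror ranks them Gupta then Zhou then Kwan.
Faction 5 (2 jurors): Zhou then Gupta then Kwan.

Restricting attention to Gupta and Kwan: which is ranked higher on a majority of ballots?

Ballots ranking Gupta above Kwan: 1 + 2 = 3.
Ballots ranking Kwan above Gupta: 11 − 3 = 8.
Kwan wins the head-to-head 8–3.

Kwan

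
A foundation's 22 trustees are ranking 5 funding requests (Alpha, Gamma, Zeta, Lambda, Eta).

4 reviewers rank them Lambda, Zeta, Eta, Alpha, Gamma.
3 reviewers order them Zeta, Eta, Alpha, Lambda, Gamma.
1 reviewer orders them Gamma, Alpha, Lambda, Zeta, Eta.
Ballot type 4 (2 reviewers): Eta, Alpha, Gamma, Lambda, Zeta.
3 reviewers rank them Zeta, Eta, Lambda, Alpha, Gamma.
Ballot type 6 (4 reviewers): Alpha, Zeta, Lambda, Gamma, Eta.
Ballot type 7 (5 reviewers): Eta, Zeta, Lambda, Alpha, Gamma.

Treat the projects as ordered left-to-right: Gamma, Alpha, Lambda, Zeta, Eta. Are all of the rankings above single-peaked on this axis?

no

Axis positions: Gamma=1, Alpha=2, Lambda=3, Zeta=4, Eta=5.
Ballot type 1 (peak Lambda at position 3): ranking walks positions 3-4-5-2-1, expanding outward from the peak — single-peaked.
Ballot type 2: ranking walks positions 4-5-2-3-1; Alpha is ranked above Lambda even though Lambda lies between Alpha and the peak Zeta on the axis — preferences dip and rise again. Not single-peaked.
Ballot type 3 (peak Gamma at position 1): ranking walks positions 1-2-3-4-5, expanding outward from the peak — single-peaked.
Ballot type 4: ranking walks positions 5-2-1-3-4; Alpha is ranked above Zeta even though Zeta lies between Alpha and the peak Eta on the axis — preferences dip and rise again. Not single-peaked.
Ballot type 5 (peak Zeta at position 4): ranking walks positions 4-5-3-2-1, expanding outward from the peak — single-peaked.
Ballot type 6: ranking walks positions 2-4-3-1-5; Zeta is ranked above Lambda even though Lambda lies between Zeta and the peak Alpha on the axis — preferences dip and rise again. Not single-peaked.
Ballot type 7 (peak Eta at position 5): ranking walks positions 5-4-3-2-1, expanding outward from the peak — single-peaked.
Ballot type 2 violates single-peakedness, so the profile is not single-peaked on this axis.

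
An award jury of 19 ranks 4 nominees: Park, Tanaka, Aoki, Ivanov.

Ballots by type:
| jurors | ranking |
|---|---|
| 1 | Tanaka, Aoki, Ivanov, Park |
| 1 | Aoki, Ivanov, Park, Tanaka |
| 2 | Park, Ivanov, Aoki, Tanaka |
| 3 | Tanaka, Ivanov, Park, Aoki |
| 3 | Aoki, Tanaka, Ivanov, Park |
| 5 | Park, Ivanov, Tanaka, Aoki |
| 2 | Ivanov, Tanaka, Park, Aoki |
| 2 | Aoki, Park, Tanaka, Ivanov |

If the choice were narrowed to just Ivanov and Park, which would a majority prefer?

Ballots ranking Ivanov above Park: 1 + 1 + 3 + 3 + 2 = 10.
Ballots ranking Park above Ivanov: 19 − 10 = 9.
Ivanov wins the head-to-head 10–9.

Ivanov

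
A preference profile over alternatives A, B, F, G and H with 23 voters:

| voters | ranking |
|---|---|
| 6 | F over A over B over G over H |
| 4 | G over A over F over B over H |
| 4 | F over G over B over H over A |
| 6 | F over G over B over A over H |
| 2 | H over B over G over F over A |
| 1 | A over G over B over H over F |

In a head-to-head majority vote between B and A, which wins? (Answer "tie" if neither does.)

Ballots ranking B above A: 4 + 6 + 2 = 12.
Ballots ranking A above B: 23 − 12 = 11.
B wins the head-to-head 12–11.

B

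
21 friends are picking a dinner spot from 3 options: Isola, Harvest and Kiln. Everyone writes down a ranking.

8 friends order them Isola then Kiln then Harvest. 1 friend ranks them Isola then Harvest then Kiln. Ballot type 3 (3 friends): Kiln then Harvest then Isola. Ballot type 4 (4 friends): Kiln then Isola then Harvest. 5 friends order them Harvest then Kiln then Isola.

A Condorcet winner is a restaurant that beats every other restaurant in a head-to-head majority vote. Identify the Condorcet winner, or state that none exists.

Kiln

Check each pair by majority over 21 ballots:
Isola vs Harvest: Isola, 13–8.
Isola vs Kiln: Kiln, 12–9.
Harvest vs Kiln: Kiln wins 15–6.
Kiln beats each of Isola, Harvest — Kiln is the Condorcet winner.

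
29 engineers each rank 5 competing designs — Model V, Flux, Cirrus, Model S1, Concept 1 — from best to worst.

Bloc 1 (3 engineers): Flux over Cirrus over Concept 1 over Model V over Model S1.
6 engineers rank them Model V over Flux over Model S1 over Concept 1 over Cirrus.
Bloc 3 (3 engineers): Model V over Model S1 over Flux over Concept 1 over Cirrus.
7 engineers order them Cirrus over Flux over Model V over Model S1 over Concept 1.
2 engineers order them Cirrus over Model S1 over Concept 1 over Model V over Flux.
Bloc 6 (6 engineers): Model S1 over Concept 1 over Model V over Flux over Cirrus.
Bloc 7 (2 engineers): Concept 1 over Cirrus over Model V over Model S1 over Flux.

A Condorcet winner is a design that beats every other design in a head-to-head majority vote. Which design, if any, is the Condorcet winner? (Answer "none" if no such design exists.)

Head-to-head results (29 engineers):
Model V–Flux: Model V 19–10.
Model V–Cirrus: Model V 15–14.
Model V–Model S1: Model V 21–8.
Model V–Concept 1: Model V 16–13.
Flux–Cirrus: Flux 18–11.
Flux–Model S1: Flux 16–13.
Flux–Concept 1: Flux 19–10.
Cirrus vs Model S1: Model S1, 15–14.
Cirrus–Concept 1: Concept 1 17–12.
Model S1 vs Concept 1: Model S1 wins 24–5.
Only Model V has no losses; Model V is the Condorcet winner.

Model V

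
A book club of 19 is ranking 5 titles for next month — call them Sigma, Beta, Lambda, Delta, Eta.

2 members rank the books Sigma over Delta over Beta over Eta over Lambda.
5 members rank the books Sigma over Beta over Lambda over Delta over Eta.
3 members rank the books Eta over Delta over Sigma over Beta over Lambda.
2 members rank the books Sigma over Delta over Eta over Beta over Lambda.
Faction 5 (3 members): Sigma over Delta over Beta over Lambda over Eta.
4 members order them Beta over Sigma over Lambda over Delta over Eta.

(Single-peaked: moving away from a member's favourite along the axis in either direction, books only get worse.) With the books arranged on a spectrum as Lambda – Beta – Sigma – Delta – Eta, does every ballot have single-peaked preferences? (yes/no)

yes

Axis positions: Lambda=1, Beta=2, Sigma=3, Delta=4, Eta=5.
Faction 1 (peak Sigma at position 3): ranking walks positions 3-4-2-5-1, expanding outward from the peak — single-peaked.
Faction 2 (peak Sigma at position 3): ranking walks positions 3-2-1-4-5, expanding outward from the peak — single-peaked.
Faction 3 (peak Eta at position 5): ranking walks positions 5-4-3-2-1, expanding outward from the peak — single-peaked.
Faction 4 (peak Sigma at position 3): ranking walks positions 3-4-5-2-1, expanding outward from the peak — single-peaked.
Faction 5 (peak Sigma at position 3): ranking walks positions 3-4-2-1-5, expanding outward from the peak — single-peaked.
Faction 6 (peak Beta at position 2): ranking walks positions 2-3-1-4-5, expanding outward from the peak — single-peaked.
Every ranking is single-peaked on this axis.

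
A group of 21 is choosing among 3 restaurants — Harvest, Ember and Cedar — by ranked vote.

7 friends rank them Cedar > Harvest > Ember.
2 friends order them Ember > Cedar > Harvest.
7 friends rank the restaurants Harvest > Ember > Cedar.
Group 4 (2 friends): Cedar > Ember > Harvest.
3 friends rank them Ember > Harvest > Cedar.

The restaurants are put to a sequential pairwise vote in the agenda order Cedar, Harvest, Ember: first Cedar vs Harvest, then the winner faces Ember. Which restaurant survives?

Ember

Round 1: Cedar vs Harvest — 11–10, Cedar advances.
Round 2: Cedar vs Ember — 9–12, Ember advances.
Ember survives the agenda.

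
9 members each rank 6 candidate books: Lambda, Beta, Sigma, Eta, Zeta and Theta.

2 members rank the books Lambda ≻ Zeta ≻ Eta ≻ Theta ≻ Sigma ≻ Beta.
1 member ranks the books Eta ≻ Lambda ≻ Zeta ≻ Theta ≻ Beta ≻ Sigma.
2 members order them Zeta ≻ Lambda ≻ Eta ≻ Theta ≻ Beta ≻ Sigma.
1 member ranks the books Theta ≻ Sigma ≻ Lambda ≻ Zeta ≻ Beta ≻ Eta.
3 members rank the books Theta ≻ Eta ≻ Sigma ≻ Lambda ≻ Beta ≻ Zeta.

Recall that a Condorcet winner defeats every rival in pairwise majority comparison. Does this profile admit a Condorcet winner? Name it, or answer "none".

Head-to-head results (9 members):
Lambda–Beta: Lambda 9–0.
Lambda vs Sigma: Lambda, 5–4.
Lambda–Eta: Lambda 5–4.
Lambda–Zeta: Lambda 7–2.
Lambda vs Theta: Lambda, 5–4.
Beta vs Sigma: Sigma, 6–3.
Beta vs Eta: Eta, 8–1.
Beta–Zeta: Zeta 6–3.
Beta vs Theta: Theta wins 9–0.
Sigma–Eta: Eta 8–1.
Sigma vs Zeta: Zeta wins 5–4.
Sigma–Theta: Theta 9–0.
Eta vs Zeta: Zeta wins 5–4.
Eta–Theta: Eta 5–4.
Zeta vs Theta: Zeta wins 5–4.
Lambda beats each of Beta, Sigma, Eta, Zeta, Theta — Lambda is the Condorcet winner.

Lambda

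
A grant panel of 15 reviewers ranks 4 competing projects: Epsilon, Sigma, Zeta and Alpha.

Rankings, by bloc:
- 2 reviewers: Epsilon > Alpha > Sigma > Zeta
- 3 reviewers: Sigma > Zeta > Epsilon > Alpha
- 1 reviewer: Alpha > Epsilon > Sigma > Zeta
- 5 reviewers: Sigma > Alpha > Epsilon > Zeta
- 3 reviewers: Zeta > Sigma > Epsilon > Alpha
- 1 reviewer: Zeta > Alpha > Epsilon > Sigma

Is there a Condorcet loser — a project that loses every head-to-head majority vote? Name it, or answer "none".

Pairwise majorities:
Epsilon vs Sigma: Epsilon is ranked higher on 2+1+1 = 4 ballots, Sigma on 11. Sigma wins 11–4.
Epsilon–Zeta: Epsilon 8–7.
Epsilon vs Alpha: Epsilon is ranked higher on 2+3+3 = 8 ballots, Alpha on 7. Epsilon wins 8–7.
Sigma vs Zeta: 2+3+1+5 = 11 for Sigma, 4 for Zeta — Sigma by 11–4.
Sigma vs Alpha: Sigma wins 11–4.
Zeta vs Alpha: 7 to 8, Alpha.
Zeta is beaten in every head-to-head and is the Condorcet loser.

Zeta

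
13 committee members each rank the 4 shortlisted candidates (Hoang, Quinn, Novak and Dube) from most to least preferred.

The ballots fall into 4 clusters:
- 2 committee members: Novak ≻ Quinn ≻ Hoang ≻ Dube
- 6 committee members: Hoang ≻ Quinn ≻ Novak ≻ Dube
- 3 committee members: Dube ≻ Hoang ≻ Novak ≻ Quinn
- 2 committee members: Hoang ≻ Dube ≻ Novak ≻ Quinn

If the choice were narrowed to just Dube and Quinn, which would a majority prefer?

Ballots ranking Dube above Quinn: 3 + 2 = 5.
Ballots ranking Quinn above Dube: 13 − 5 = 8.
Quinn wins the head-to-head 8–5.

Quinn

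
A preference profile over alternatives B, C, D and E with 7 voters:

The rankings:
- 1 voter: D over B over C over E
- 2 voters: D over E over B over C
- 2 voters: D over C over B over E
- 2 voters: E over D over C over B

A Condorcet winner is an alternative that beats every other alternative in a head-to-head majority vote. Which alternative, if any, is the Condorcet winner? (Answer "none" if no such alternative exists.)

D

Head-to-head results (7 voters):
B vs C: 1+2 = 3 for B, 4 for C — C by 4–3.
B vs D: D wins 7–0.
B vs E: E, 4–3.
C–D: D 7–0.
C vs E: 1+2 = 3 for C, 4 for E — E by 4–3.
D vs E: D is ranked higher on 1+2+2 = 5 ballots, E on 2. D wins 5–2.
Only D has no losses; D is the Condorcet winner.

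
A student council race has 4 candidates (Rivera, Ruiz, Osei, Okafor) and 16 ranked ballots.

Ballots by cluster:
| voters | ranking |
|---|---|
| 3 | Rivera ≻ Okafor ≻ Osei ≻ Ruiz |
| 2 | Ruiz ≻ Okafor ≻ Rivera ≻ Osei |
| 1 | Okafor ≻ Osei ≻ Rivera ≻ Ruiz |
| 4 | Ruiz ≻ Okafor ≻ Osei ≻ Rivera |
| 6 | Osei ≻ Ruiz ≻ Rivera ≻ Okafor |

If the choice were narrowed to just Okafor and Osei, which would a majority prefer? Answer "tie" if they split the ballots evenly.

Ballots ranking Okafor above Osei: 3 + 2 + 1 + 4 = 10.
Ballots ranking Osei above Okafor: 16 − 10 = 6.
Okafor wins the head-to-head 10–6.

Okafor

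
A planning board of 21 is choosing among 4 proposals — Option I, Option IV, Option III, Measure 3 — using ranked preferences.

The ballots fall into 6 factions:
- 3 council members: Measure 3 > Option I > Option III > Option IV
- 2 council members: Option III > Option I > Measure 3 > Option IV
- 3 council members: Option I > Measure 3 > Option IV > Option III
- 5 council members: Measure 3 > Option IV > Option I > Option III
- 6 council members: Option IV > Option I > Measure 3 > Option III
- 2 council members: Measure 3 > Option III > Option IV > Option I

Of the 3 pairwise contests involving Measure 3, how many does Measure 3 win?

Measure 3 against each rival (21 council members):
Measure 3 vs Option I: Option I, 11–10.
Measure 3 vs Option IV: 15 to 6, Measure 3.
Measure 3 vs Option III: Measure 3 is ranked higher on 3+3+5+6+2 = 19 ballots, Option III on 2. Measure 3 wins 19–2.
Measure 3 beats Option IV, Option III; loses to Option I — 2 pairwise wins.

2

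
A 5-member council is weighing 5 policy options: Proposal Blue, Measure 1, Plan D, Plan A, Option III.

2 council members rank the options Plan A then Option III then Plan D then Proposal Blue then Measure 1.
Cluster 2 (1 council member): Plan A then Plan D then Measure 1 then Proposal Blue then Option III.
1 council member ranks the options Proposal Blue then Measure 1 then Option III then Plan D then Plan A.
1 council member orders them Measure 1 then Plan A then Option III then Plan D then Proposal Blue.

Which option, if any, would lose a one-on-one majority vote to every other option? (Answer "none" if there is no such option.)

none

Head-to-head results (5 council members):
Proposal Blue vs Measure 1: 3 to 2, Proposal Blue.
Proposal Blue–Plan D: Plan D 4–1.
Proposal Blue vs Plan A: Proposal Blue preferred on 1 ballot; Plan A wins 4–1.
Proposal Blue vs Option III: Option III wins 3–2.
Measure 1 vs Plan D: Plan D, 3–2.
Measure 1 vs Plan A: 2 to 3, Plan A.
Measure 1 vs Option III: Measure 1, 3–2.
Plan D vs Plan A: Plan A wins 4–1.
Plan D vs Option III: Option III, 4–1.
Plan A vs Option III: Plan A, 4–1.
No option is winless: Proposal Blue beats Measure 1; Measure 1 beats Option III; Plan D beats Proposal Blue; Plan A beats Proposal Blue; Option III beats Proposal Blue. There is no Condorcet loser.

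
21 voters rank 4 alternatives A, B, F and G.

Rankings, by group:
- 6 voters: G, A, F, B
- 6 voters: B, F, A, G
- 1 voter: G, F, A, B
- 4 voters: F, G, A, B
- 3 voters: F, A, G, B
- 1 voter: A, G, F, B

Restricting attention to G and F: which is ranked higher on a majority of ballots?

Ballots ranking G above F: 6 + 1 + 1 = 8.
Ballots ranking F above G: 21 − 8 = 13.
F wins the head-to-head 13–8.

F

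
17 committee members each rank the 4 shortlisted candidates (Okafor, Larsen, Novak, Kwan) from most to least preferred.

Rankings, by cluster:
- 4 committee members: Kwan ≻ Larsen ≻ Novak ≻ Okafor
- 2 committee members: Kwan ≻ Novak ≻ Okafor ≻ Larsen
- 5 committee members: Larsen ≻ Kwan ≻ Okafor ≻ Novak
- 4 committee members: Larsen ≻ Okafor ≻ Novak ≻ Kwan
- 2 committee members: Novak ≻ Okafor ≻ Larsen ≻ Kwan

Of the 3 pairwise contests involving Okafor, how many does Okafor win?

Okafor against each rival (17 committee members):
Okafor vs Larsen: 4 to 13, Larsen.
Okafor vs Novak: Okafor wins 9–8.
Okafor vs Kwan: 6 to 11, Kwan.
Okafor beats Novak; loses to Larsen, Kwan — 1 pairwise win.

1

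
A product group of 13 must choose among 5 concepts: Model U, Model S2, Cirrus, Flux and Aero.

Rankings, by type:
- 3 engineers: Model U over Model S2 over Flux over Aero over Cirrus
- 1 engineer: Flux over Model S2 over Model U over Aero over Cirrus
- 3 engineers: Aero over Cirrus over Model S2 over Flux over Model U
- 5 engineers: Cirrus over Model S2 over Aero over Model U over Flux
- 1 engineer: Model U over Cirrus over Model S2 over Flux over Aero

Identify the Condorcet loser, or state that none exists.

Flux

Pairwise majorities:
Model U vs Model S2: 4 to 9, Model S2.
Model U vs Cirrus: 3+1+1 = 5 for Model U, 8 for Cirrus — Cirrus by 8–5.
Model U vs Flux: Model U wins 9–4.
Model U vs Aero: Aero wins 8–5.
Model S2 vs Cirrus: 3+1 = 4 for Model S2, 9 for Cirrus — Cirrus by 9–4.
Model S2 vs Flux: Model S2 is ranked higher on 3+3+5+1 = 12 ballots, Flux on 1. Model S2 wins 12–1.
Model S2–Aero: Model S2 10–3.
Cirrus vs Flux: Cirrus preferred on 3+5+1 = 9 ballots; Cirrus wins 9–4.
Cirrus vs Aero: Aero wins 7–6.
Flux vs Aero: Flux preferred on 3+1+1 = 5 ballots; Aero wins 8–5.
Flux is beaten in every head-to-head and is the Condorcet loser.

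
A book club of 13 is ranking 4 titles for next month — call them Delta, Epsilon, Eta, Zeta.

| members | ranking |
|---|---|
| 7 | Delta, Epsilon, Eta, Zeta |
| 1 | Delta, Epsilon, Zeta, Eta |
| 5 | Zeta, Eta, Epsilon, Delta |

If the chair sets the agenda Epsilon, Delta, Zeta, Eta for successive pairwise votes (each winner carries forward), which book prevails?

Delta

Round 1: Epsilon vs Delta — 5–8, Delta advances.
Round 2: Delta vs Zeta — 8–5, Delta advances.
Round 3: Delta vs Eta — 8–5, Delta advances.
Delta survives the agenda.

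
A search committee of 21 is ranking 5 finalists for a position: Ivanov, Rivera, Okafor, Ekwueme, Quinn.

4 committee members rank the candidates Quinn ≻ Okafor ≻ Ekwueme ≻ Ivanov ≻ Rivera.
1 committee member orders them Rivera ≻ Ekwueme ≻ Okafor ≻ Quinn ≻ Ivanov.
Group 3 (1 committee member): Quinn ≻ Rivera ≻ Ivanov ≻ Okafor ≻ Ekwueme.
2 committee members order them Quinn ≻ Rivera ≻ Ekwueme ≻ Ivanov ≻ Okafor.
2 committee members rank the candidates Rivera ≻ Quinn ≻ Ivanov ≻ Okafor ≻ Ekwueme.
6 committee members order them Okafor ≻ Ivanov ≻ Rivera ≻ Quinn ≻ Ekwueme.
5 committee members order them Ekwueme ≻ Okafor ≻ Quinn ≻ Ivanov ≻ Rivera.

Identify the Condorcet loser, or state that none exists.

Pairwise majorities:
Ivanov vs Rivera: Ivanov is ranked higher on 4+6+5 = 15 ballots, Rivera on 6. Ivanov wins 15–6.
Ivanov vs Okafor: 5 to 16, Okafor.
Ivanov vs Ekwueme: Ekwueme wins 12–9.
Ivanov vs Quinn: 6 for Ivanov, 15 for Quinn — Quinn by 15–6.
Rivera vs Okafor: 6 to 15, Okafor.
Rivera vs Ekwueme: Rivera preferred on 1+1+2+2+6 = 12 ballots; Rivera wins 12–9.
Rivera vs Quinn: Quinn, 12–9.
Okafor–Ekwueme: Okafor 13–8.
Okafor vs Quinn: Okafor wins 12–9.
Ekwueme vs Quinn: Ekwueme is ranked higher on 1+5 = 6 ballots, Quinn on 15. Quinn wins 15–6.
No candidate is winless: Ivanov beats Rivera; Rivera beats Ekwueme; Okafor beats Ivanov; Ekwueme beats Ivanov; Quinn beats Ivanov. There is no Condorcet loser.

none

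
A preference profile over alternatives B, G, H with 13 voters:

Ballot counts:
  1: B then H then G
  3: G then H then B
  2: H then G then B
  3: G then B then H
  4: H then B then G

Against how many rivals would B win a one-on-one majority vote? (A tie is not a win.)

0

B against each rival (13 voters):
B vs G: 1+4 = 5 for B, 8 for G — G by 8–5.
B vs H: 4 to 9, H.
B beats no one; loses to G, H — 0 pairwise wins.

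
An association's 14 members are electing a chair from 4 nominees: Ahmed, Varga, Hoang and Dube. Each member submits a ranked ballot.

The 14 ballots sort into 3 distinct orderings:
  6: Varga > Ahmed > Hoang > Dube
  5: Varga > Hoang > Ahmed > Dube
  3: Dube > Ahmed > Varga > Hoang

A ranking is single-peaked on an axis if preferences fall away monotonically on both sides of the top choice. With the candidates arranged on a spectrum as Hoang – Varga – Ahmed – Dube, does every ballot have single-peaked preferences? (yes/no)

Axis positions: Hoang=1, Varga=2, Ahmed=3, Dube=4.
Bloc 1 (peak Varga at position 2): ranking walks positions 2-3-1-4, expanding outward from the peak — single-peaked.
Bloc 2 (peak Varga at position 2): ranking walks positions 2-1-3-4, expanding outward from the peak — single-peaked.
Bloc 3 (peak Dube at position 4): ranking walks positions 4-3-2-1, expanding outward from the peak — single-peaked.
Every ranking is single-peaked on this axis.

yes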